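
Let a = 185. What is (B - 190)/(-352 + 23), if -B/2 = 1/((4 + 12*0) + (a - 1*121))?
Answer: 923/1598 ≈ 0.57760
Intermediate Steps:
B = -1/34 (B = -2/((4 + 12*0) + (185 - 1*121)) = -2/((4 + 0) + (185 - 121)) = -2/(4 + 64) = -2/68 = -2*1/68 = -1/34 ≈ -0.029412)
(B - 190)/(-352 + 23) = (-1/34 - 190)/(-352 + 23) = -6461/34/(-329) = -6461/34*(-1/329) = 923/1598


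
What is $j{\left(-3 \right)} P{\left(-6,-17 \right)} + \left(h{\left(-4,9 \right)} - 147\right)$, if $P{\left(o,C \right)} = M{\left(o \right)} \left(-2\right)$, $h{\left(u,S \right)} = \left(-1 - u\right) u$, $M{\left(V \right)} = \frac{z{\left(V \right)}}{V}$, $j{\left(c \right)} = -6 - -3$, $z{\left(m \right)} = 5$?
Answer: $-164$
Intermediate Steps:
$j{\left(c \right)} = -3$ ($j{\left(c \right)} = -6 + 3 = -3$)
$M{\left(V \right)} = \frac{5}{V}$
$h{\left(u,S \right)} = u \left(-1 - u\right)$
$P{\left(o,C \right)} = - \frac{10}{o}$ ($P{\left(o,C \right)} = \frac{5}{o} \left(-2\right) = - \frac{10}{o}$)
$j{\left(-3 \right)} P{\left(-6,-17 \right)} + \left(h{\left(-4,9 \right)} - 147\right) = - 3 \left(- \frac{10}{-6}\right) - \left(147 - 4 \left(1 - 4\right)\right) = - 3 \left(\left(-10\right) \left(- \frac{1}{6}\right)\right) - \left(147 - -12\right) = \left(-3\right) \frac{5}{3} - 159 = -5 - 159 = -164$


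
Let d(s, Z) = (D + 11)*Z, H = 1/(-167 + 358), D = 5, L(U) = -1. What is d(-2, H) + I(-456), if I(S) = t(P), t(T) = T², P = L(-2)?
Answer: 207/191 ≈ 1.0838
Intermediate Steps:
P = -1
I(S) = 1 (I(S) = (-1)² = 1)
H = 1/191 ≈ 0.0052356
d(s, Z) = 16*Z (d(s, Z) = (5 + 11)*Z = 16*Z)
d(-2, H) + I(-456) = 16*(1/191) + 1 = 16/191 + 1 = 207/191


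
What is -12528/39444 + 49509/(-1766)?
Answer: -164579787/5804842 ≈ -28.352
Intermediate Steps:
-12528/39444 + 49509/(-1766) = -12528*1/39444 + 49509*(-1/1766) = -1044/3287 - 49509/1766 = -164579787/5804842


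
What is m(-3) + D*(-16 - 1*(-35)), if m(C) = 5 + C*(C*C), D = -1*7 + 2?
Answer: -117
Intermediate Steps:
D = -5 (D = -7 + 2 = -5)
m(C) = 5 + C³ (m(C) = 5 + C*C² = 5 + C³)
m(-3) + D*(-16 - 1*(-35)) = (5 + (-3)³) - 5*(-16 - 1*(-35)) = (5 - 27) - 5*(-16 + 35) = -22 - 5*19 = -22 - 95 = -117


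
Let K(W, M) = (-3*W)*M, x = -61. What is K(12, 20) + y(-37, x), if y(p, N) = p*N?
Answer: 1537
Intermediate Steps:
K(W, M) = -3*M*W
y(p, N) = N*p
K(12, 20) + y(-37, x) = -3*20*12 - 61*(-37) = -720 + 2257 = 1537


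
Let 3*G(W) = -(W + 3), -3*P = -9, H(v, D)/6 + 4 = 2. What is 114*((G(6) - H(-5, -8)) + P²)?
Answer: 2052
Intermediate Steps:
H(v, D) = -12 (H(v, D) = -24 + 6*2 = -24 + 12 = -12)
P = 3 (P = -⅓*(-9) = 3)
G(W) = -1 - W/3 (G(W) = (-(W + 3))/3 = (-(3 + W))/3 = (-3 - W)/3 = -1 - W/3)
114*((G(6) - H(-5, -8)) + P²) = 114*(((-1 - ⅓*6) - 1*(-12)) + 3²) = 114*(((-1 - 2) + 12) + 9) = 114*((-3 + 12) + 9) = 114*(9 + 9) = 114*18 = 2052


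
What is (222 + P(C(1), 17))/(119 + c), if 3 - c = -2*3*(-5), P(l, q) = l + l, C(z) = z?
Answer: 56/23 ≈ 2.4348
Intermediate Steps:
P(l, q) = 2*l
c = -27 (c = 3 - (-2*3)*(-5) = 3 - (-6)*(-5) = 3 - 1*30 = 3 - 30 = -27)
(222 + P(C(1), 17))/(119 + c) = (222 + 2*1)/(119 - 27) = (222 + 2)/92 = 224*(1/92) = 56/23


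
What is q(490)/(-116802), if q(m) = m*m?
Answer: -17150/8343 ≈ -2.0556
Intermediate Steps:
q(m) = m**2
q(490)/(-116802) = 490**2/(-116802) = 240100*(-1/116802) = -17150/8343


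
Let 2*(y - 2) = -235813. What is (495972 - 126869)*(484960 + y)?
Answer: 270962572433/2 ≈ 1.3548e+11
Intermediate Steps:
y = -235809/2 (y = 2 + (½)*(-235813) = 2 - 235813/2 = -235809/2 ≈ -1.1790e+5)
(495972 - 126869)*(484960 + y) = (495972 - 126869)*(484960 - 235809/2) = 369103*(734111/2) = 270962572433/2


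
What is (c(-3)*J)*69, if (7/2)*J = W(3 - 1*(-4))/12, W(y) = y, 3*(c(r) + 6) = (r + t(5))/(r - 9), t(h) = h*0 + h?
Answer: -2507/36 ≈ -69.639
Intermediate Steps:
t(h) = h (t(h) = 0 + h = h)
c(r) = -6 + (5 + r)/(3*(-9 + r)) (c(r) = -6 + ((r + 5)/(r - 9))/3 = -6 + ((5 + r)/(-9 + r))/3 = -6 + (5 + r)/(3*(-9 + r)))
J = 1/6 (J = 2*((3 - 1*(-4))/12)/7 = 2*((3 + 4)*(1/12))/7 = 2*(7*(1/12))/7 = (2/7)*(7/12) = 1/6 ≈ 0.16667)
(c(-3)*J)*69 = (((167 - 17*(-3))/(3*(-9 - 3)))*(1/6))*69 = (((1/3)*(167 + 51)/(-12))*(1/6))*69 = (((1/3)*(-1/12)*218)*(1/6))*69 = -109/18*1/6*69 = -109/108*69 = -2507/36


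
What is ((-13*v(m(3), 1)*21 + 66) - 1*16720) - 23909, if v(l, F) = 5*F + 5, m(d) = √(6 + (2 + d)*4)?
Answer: -43293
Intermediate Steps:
m(d) = √(14 + 4*d) (m(d) = √(6 + (8 + 4*d)) = √(14 + 4*d))
v(l, F) = 5 + 5*F
((-13*v(m(3), 1)*21 + 66) - 1*16720) - 23909 = ((-13*(5 + 5*1)*21 + 66) - 1*16720) - 23909 = ((-13*(5 + 5)*21 + 66) - 16720) - 23909 = ((-13*10*21 + 66) - 16720) - 23909 = ((-130*21 + 66) - 16720) - 23909 = ((-2730 + 66) - 16720) - 23909 = (-2664 - 16720) - 23909 = -19384 - 23909 = -43293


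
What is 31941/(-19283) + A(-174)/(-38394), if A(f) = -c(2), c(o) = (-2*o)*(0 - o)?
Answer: -613094245/370175751 ≈ -1.6562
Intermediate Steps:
c(o) = 2*o² (c(o) = (-2*o)*(-o) = 2*o²)
A(f) = -8 (A(f) = -2*2² = -2*4 = -1*8 = -8)
31941/(-19283) + A(-174)/(-38394) = 31941/(-19283) - 8/(-38394) = 31941*(-1/19283) - 8*(-1/38394) = -31941/19283 + 4/19197 = -613094245/370175751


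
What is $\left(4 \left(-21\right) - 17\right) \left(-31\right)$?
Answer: $3131$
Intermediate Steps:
$\left(4 \left(-21\right) - 17\right) \left(-31\right) = \left(-84 + \left(-59 + 42\right)\right) \left(-31\right) = \left(-84 - 17\right) \left(-31\right) = \left(-101\right) \left(-31\right) = 3131$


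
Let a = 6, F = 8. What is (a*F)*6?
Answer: 288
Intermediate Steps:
(a*F)*6 = (6*8)*6 = 48*6 = 288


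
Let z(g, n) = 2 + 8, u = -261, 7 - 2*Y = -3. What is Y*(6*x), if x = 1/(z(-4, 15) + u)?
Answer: -30/251 ≈ -0.11952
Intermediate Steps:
Y = 5 (Y = 7/2 - ½*(-3) = 7/2 + 3/2 = 5)
z(g, n) = 10
x = -1/251 (x = 1/(10 - 261) = 1/(-251) = -1/251 ≈ -0.0039841)
Y*(6*x) = 5*(6*(-1/251)) = 5*(-6/251) = -30/251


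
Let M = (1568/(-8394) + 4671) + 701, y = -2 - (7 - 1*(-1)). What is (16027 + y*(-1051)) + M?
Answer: 133921289/4197 ≈ 31909.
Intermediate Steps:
y = -10 (y = -2 - (7 + 1) = -2 - 1*8 = -2 - 8 = -10)
M = 22545500/4197 (M = (1568*(-1/8394) + 4671) + 701 = (-784/4197 + 4671) + 701 = 19603403/4197 + 701 = 22545500/4197 ≈ 5371.8)
(16027 + y*(-1051)) + M = (16027 - 10*(-1051)) + 22545500/4197 = (16027 + 10510) + 22545500/4197 = 26537 + 22545500/4197 = 133921289/4197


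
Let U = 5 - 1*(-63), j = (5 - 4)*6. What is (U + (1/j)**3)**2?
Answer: 215766721/46656 ≈ 4624.6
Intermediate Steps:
j = 6 (j = 1*6 = 6)
U = 68 (U = 5 + 63 = 68)
(U + (1/j)**3)**2 = (68 + (1/6)**3)**2 = (68 + 1/216)**2 = (14689/216)**2 = 215766721/46656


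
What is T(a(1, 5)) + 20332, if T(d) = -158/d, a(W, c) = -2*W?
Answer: 20411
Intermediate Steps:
T(a(1, 5)) + 20332 = -158/((-2*1)) + 20332 = -158/(-2) + 20332 = -158*(-½) + 20332 = 79 + 20332 = 20411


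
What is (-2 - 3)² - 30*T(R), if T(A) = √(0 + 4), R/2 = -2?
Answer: -35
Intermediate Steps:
R = -4 (R = 2*(-2) = -4)
T(A) = 2 (T(A) = √4 = 2)
(-2 - 3)² - 30*T(R) = (-2 - 3)² - 30*2 = (-5)² - 60 = 25 - 60 = -35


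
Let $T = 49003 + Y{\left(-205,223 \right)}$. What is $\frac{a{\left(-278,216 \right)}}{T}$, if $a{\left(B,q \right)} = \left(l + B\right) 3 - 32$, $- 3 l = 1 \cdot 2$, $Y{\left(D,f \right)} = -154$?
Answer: $- \frac{868}{48849} \approx -0.017769$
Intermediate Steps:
$l = - \frac{2}{3}$ ($l = - \frac{1 \cdot 2}{3} = \left(- \frac{1}{3}\right) 2 = - \frac{2}{3} \approx -0.66667$)
$T = 48849$ ($T = 49003 - 154 = 48849$)
$a{\left(B,q \right)} = -34 + 3 B$ ($a{\left(B,q \right)} = \left(- \frac{2}{3} + B\right) 3 - 32 = \left(-2 + 3 B\right) - 32 = -34 + 3 B$)
$\frac{a{\left(-278,216 \right)}}{T} = \frac{-34 + 3 \left(-278\right)}{48849} = \left(-34 - 834\right) \frac{1}{48849} = \left(-868\right) \frac{1}{48849} = - \frac{868}{48849}$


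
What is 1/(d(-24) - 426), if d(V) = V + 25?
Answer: -1/425 ≈ -0.0023529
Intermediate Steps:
d(V) = 25 + V
1/(d(-24) - 426) = 1/((25 - 24) - 426) = 1/(1 - 426) = 1/(-425) = -1/425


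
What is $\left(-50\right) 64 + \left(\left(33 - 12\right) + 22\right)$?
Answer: $-3157$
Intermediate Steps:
$\left(-50\right) 64 + \left(\left(33 - 12\right) + 22\right) = -3200 + \left(21 + 22\right) = -3200 + 43 = -3157$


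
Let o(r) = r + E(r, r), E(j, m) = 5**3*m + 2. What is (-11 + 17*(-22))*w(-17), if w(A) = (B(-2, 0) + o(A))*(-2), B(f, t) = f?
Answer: -1649340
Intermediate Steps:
E(j, m) = 2 + 125*m (E(j, m) = 125*m + 2 = 2 + 125*m)
o(r) = 2 + 126*r (o(r) = r + (2 + 125*r) = 2 + 126*r)
w(A) = -252*A (w(A) = (-2 + (2 + 126*A))*(-2) = (126*A)*(-2) = -252*A)
(-11 + 17*(-22))*w(-17) = (-11 + 17*(-22))*(-252*(-17)) = (-11 - 374)*4284 = -385*4284 = -1649340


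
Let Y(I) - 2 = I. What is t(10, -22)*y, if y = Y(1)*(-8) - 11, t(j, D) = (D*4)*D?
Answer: -67760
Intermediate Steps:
t(j, D) = 4*D² (t(j, D) = (4*D)*D = 4*D²)
Y(I) = 2 + I
y = -35 (y = (2 + 1)*(-8) - 11 = 3*(-8) - 11 = -24 - 11 = -35)
t(10, -22)*y = (4*(-22)²)*(-35) = (4*484)*(-35) = 1936*(-35) = -67760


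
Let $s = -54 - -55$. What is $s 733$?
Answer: $733$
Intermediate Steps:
$s = 1$ ($s = -54 + 55 = 1$)
$s 733 = 1 \cdot 733 = 733$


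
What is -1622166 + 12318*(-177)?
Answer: -3802452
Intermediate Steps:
-1622166 + 12318*(-177) = -1622166 - 2180286 = -3802452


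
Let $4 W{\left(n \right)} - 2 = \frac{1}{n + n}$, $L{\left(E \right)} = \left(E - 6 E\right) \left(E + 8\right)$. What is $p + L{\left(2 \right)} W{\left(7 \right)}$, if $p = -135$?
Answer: $- \frac{2615}{14} \approx -186.79$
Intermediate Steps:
$L{\left(E \right)} = - 5 E \left(8 + E\right)$
$W{\left(n \right)} = \frac{1}{2} + \frac{1}{8 n}$ ($W{\left(n \right)} = \frac{1}{2} + \frac{1}{4 \left(n + n\right)} = \frac{1}{2} + \frac{1}{4 \cdot 2 n} = \frac{1}{2} + \frac{\frac{1}{2} \frac{1}{n}}{4} = \frac{1}{2} + \frac{1}{8 n}$)
$p + L{\left(2 \right)} W{\left(7 \right)} = -135 + \left(-5\right) 2 \left(8 + 2\right) \frac{1 + 4 \cdot 7}{8 \cdot 7} = -135 + \left(-5\right) 2 \cdot 10 \cdot \frac{1}{8} \cdot \frac{1}{7} \left(1 + 28\right) = -135 - 100 \cdot \frac{1}{8} \cdot \frac{1}{7} \cdot 29 = -135 - \frac{725}{14} = - \frac{2615}{14}$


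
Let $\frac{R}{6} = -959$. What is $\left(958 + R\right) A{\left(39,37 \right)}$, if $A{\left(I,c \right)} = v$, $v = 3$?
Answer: $-14388$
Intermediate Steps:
$R = -5754$ ($R = 6 \left(-959\right) = -5754$)
$A{\left(I,c \right)} = 3$
$\left(958 + R\right) A{\left(39,37 \right)} = \left(958 - 5754\right) 3 = \left(-4796\right) 3 = -14388$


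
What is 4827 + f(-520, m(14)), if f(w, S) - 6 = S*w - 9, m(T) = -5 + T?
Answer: 144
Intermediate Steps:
f(w, S) = -3 + S*w (f(w, S) = 6 + (S*w - 9) = 6 + (-9 + S*w) = -3 + S*w)
4827 + f(-520, m(14)) = 4827 + (-3 + (-5 + 14)*(-520)) = 4827 + (-3 + 9*(-520)) = 4827 + (-3 - 4680) = 4827 - 4683 = 144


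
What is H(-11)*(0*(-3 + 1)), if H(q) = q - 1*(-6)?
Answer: 0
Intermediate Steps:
H(q) = 6 + q (H(q) = q + 6 = 6 + q)
H(-11)*(0*(-3 + 1)) = (6 - 11)*(0*(-3 + 1)) = -0*(-2) = -5*0 = 0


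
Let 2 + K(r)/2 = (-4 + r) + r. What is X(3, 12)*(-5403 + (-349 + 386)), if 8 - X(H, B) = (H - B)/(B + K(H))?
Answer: -93905/2 ≈ -46953.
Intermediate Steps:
K(r) = -12 + 4*r (K(r) = -4 + 2*((-4 + r) + r) = -4 + 2*(-4 + 2*r) = -4 + (-8 + 4*r) = -12 + 4*r)
X(H, B) = 8 - (H - B)/(-12 + B + 4*H) (X(H, B) = 8 - (H - B)/(B + (-12 + 4*H)) = 8 - (H - B)/(-12 + B + 4*H))
X(3, 12)*(-5403 + (-349 + 386)) = ((-96 + 9*12 + 31*3)/(-12 + 12 + 4*3))*(-5403 + (-349 + 386)) = ((-96 + 108 + 93)/(-12 + 12 + 12))*(-5403 + 37) = (105/12)*(-5366) = ((1/12)*105)*(-5366) = (35/4)*(-5366) = -93905/2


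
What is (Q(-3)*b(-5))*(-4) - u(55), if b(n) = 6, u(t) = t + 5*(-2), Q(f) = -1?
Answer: -21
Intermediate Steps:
u(t) = -10 + t (u(t) = t - 10 = -10 + t)
(Q(-3)*b(-5))*(-4) - u(55) = -1*6*(-4) - (-10 + 55) = -6*(-4) - 1*45 = 24 - 45 = -21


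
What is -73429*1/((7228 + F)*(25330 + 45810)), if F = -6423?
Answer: -73429/57267700 ≈ -0.0012822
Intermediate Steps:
-73429*1/((7228 + F)*(25330 + 45810)) = -73429*1/((7228 - 6423)*(25330 + 45810)) = -73429/(805*71140) = -73429/57267700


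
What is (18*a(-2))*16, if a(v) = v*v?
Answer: 1152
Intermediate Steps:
a(v) = v²
(18*a(-2))*16 = (18*(-2)²)*16 = (18*4)*16 = 72*16 = 1152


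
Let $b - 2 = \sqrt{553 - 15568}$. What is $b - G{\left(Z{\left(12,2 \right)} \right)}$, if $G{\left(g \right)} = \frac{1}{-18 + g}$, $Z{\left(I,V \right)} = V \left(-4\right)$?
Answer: $\frac{53}{26} + i \sqrt{15015} \approx 2.0385 + 122.54 i$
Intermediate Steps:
$Z{\left(I,V \right)} = - 4 V$
$b = 2 + i \sqrt{15015}$ ($b = 2 + \sqrt{553 - 15568} = 2 + \sqrt{-15015} = 2 + i \sqrt{15015} \approx 2.0 + 122.54 i$)
$b - G{\left(Z{\left(12,2 \right)} \right)} = \left(2 + i \sqrt{15015}\right) - \frac{1}{-18 - 8} = \left(2 + i \sqrt{15015}\right) - \frac{1}{-26} = \left(2 + i \sqrt{15015}\right) - - \frac{1}{26} = \left(2 + i \sqrt{15015}\right) + \frac{1}{26} = \frac{53}{26} + i \sqrt{15015}$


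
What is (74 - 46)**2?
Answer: 784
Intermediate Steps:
(74 - 46)**2 = 28**2 = 784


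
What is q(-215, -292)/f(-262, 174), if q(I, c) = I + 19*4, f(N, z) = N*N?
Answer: -139/68644 ≈ -0.0020249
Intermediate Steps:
f(N, z) = N**2
q(I, c) = 76 + I (q(I, c) = I + 76 = 76 + I)
q(-215, -292)/f(-262, 174) = (76 - 215)/((-262)**2) = -139/68644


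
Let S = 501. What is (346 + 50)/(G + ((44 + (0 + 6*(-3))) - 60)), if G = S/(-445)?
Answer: -16020/1421 ≈ -11.274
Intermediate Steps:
G = -501/445 (G = 501/(-445) = 501*(-1/445) = -501/445 ≈ -1.1258)
(346 + 50)/(G + ((44 + (0 + 6*(-3))) - 60)) = (346 + 50)/(-501/445 + ((44 + (0 + 6*(-3))) - 60)) = 396/(-501/445 + ((44 + (0 - 18)) - 60)) = 396/(-501/445 + ((44 - 18) - 60)) = 396/(-501/445 + (26 - 60)) = 396/(-501/445 - 34) = 396/(-15631/445) = 396*(-445/15631) = -16020/1421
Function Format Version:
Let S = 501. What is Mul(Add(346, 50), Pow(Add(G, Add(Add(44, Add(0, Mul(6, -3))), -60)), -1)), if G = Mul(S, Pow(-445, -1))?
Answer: Rational(-16020, 1421) ≈ -11.274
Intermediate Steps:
G = Rational(-501, 445) (G = Mul(501, Pow(-445, -1)) = Mul(501, Rational(-1, 445)) = Rational(-501, 445) ≈ -1.1258)
Mul(Add(346, 50), Pow(Add(G, Add(Add(44, Add(0, Mul(6, -3))), -60)), -1)) = Mul(Add(346, 50), Pow(Add(Rational(-501, 445), Add(Add(44, Add(0, Mul(6, -3))), -60)), -1)) = Mul(396, Pow(Add(Rational(-501, 445), Add(Add(44, Add(0, -18)), -60)), -1)) = Mul(396, Pow(Add(Rational(-501, 445), Add(Add(44, -18), -60)), -1)) = Mul(396, Pow(Add(Rational(-501, 445), Add(26, -60)), -1)) = Mul(396, Pow(Add(Rational(-501, 445), -34), -1)) = Mul(396, Pow(Rational(-15631, 445), -1)) = Mul(396, Rational(-445, 15631)) = Rational(-16020, 1421)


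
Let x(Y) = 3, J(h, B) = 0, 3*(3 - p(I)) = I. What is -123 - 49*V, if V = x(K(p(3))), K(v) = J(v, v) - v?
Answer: -270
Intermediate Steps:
p(I) = 3 - I/3
K(v) = -v (K(v) = 0 - v = -v)
V = 3
-123 - 49*V = -123 - 49*3 = -123 - 147 = -270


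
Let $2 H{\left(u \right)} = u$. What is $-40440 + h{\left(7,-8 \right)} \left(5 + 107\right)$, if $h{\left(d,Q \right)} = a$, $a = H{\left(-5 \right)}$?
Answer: $-40720$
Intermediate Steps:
$H{\left(u \right)} = \frac{u}{2}$
$a = - \frac{5}{2}$ ($a = \frac{1}{2} \left(-5\right) = - \frac{5}{2} \approx -2.5$)
$h{\left(d,Q \right)} = - \frac{5}{2}$
$-40440 + h{\left(7,-8 \right)} \left(5 + 107\right) = -40440 - \frac{5 \left(5 + 107\right)}{2} = -40440 - 280 = -40720$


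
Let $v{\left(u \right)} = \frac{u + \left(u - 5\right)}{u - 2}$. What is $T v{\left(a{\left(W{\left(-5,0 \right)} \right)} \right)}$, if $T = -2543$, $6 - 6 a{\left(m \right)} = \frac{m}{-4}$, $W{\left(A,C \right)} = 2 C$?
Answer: $-7629$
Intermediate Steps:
$a{\left(m \right)} = 1 + \frac{m}{24}$ ($a{\left(m \right)} = 1 - \frac{m \frac{1}{-4}}{6} = 1 - \frac{m \left(- \frac{1}{4}\right)}{6} = 1 - \frac{\left(- \frac{1}{4}\right) m}{6} = 1 + \frac{m}{24}$)
$v{\left(u \right)} = \frac{-5 + 2 u}{-2 + u}$ ($v{\left(u \right)} = \frac{u + \left(u - 5\right)}{-2 + u} = \frac{u + \left(-5 + u\right)}{-2 + u} = \frac{-5 + 2 u}{-2 + u}$)
$T v{\left(a{\left(W{\left(-5,0 \right)} \right)} \right)} = - 2543 \frac{-5 + 2 \left(1 + \frac{2 \cdot 0}{24}\right)}{-2 + \left(1 + \frac{2 \cdot 0}{24}\right)} = - 2543 \frac{-5 + 2 \left(1 + \frac{1}{24} \cdot 0\right)}{-2 + \left(1 + \frac{1}{24} \cdot 0\right)} = - 2543 \frac{-5 + 2 \left(1 + 0\right)}{-2 + \left(1 + 0\right)} = - 2543 \frac{-5 + 2 \cdot 1}{-2 + 1} = - 2543 \frac{-5 + 2}{-1} = - 2543 \left(\left(-1\right) \left(-3\right)\right) = \left(-2543\right) 3 = -7629$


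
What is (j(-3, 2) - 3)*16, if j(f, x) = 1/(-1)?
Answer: -64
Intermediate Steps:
j(f, x) = -1 (j(f, x) = 1*(-1) = -1)
(j(-3, 2) - 3)*16 = (-1 - 3)*16 = -4*16 = -64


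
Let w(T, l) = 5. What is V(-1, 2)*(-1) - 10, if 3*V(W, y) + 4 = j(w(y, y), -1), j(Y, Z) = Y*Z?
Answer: -7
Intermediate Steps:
V(W, y) = -3 (V(W, y) = -4/3 + (5*(-1))/3 = -4/3 + (1/3)*(-5) = -4/3 - 5/3 = -3)
V(-1, 2)*(-1) - 10 = -3*(-1) - 10 = 3 - 10 = -7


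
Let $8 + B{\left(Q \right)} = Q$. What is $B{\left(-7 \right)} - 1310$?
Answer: $-1325$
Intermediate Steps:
$B{\left(Q \right)} = -8 + Q$
$B{\left(-7 \right)} - 1310 = \left(-8 - 7\right) - 1310 = -15 - 1310 = -1325$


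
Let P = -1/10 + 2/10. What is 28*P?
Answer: 14/5 ≈ 2.8000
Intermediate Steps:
P = ⅒ (P = -1*⅒ + 2*(⅒) = -⅒ + ⅕ = ⅒ ≈ 0.10000)
28*P = 28*(⅒) = 14/5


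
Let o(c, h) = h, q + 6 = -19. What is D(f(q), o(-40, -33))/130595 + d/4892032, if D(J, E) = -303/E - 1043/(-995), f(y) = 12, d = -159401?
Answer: -227294024958299/6992485988892800 ≈ -0.032505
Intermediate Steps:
q = -25 (q = -6 - 19 = -25)
D(J, E) = 1043/995 - 303/E (D(J, E) = -303/E - 1043*(-1/995) = -303/E + 1043/995 = 1043/995 - 303/E)
D(f(q), o(-40, -33))/130595 + d/4892032 = (1043/995 - 303/(-33))/130595 - 159401/4892032 = (1043/995 - 303*(-1/33))*(1/130595) - 159401*1/4892032 = (1043/995 + 101/11)*(1/130595) - 159401/4892032 = (111968/10945)*(1/130595) - 159401/4892032 = 111968/1429362275 - 159401/4892032 = -227294024958299/6992485988892800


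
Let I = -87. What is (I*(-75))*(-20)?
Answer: -130500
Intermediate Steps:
(I*(-75))*(-20) = -87*(-75)*(-20) = 6525*(-20) = -130500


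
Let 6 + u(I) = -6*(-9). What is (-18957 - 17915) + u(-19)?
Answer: -36824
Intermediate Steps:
u(I) = 48 (u(I) = -6 - 6*(-9) = -6 + 54 = 48)
(-18957 - 17915) + u(-19) = (-18957 - 17915) + 48 = -36872 + 48 = -36824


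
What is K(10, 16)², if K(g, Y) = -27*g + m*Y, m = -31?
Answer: 586756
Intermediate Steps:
K(g, Y) = -31*Y - 27*g (K(g, Y) = -27*g - 31*Y = -31*Y - 27*g)
K(10, 16)² = (-31*16 - 27*10)² = (-496 - 270)² = (-766)² = 586756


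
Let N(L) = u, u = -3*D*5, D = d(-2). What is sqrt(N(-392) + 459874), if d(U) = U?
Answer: 8*sqrt(7186) ≈ 678.16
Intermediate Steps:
D = -2
u = 30 (u = -3*(-2)*5 = 6*5 = 30)
N(L) = 30
sqrt(N(-392) + 459874) = sqrt(30 + 459874) = sqrt(459904) = 8*sqrt(7186)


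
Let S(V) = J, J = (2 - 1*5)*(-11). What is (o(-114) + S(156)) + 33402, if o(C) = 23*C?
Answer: 30813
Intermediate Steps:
J = 33 (J = (2 - 5)*(-11) = -3*(-11) = 33)
S(V) = 33
(o(-114) + S(156)) + 33402 = (23*(-114) + 33) + 33402 = (-2622 + 33) + 33402 = -2589 + 33402 = 30813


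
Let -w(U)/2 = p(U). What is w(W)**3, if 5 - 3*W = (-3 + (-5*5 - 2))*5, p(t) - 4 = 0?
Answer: -512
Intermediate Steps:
p(t) = 4 (p(t) = 4 + 0 = 4)
W = 155/3 (W = 5/3 - (-3 + (-5*5 - 2))*5/3 = 5/3 - (-3 + (-25 - 2))*5/3 = 5/3 - (-3 - 27)*5/3 = 5/3 - (-10)*5 = 5/3 - 1/3*(-150) = 5/3 + 50 = 155/3 ≈ 51.667)
w(U) = -8 (w(U) = -2*4 = -8)
w(W)**3 = (-8)**3 = -512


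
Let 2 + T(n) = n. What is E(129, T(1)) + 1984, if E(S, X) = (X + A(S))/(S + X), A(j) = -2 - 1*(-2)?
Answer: 253951/128 ≈ 1984.0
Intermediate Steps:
A(j) = 0 (A(j) = -2 + 2 = 0)
T(n) = -2 + n
E(S, X) = X/(S + X) (E(S, X) = (X + 0)/(S + X) = X/(S + X))
E(129, T(1)) + 1984 = (-2 + 1)/(129 + (-2 + 1)) + 1984 = -1/(129 - 1) + 1984 = -1/128 + 1984 = 253951/128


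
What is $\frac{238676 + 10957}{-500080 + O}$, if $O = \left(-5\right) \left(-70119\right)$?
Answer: $- \frac{249633}{149485} \approx -1.67$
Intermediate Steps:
$O = 350595$
$\frac{238676 + 10957}{-500080 + O} = \frac{238676 + 10957}{-500080 + 350595} = \frac{249633}{-149485} = 249633 \left(- \frac{1}{149485}\right) = - \frac{249633}{149485}$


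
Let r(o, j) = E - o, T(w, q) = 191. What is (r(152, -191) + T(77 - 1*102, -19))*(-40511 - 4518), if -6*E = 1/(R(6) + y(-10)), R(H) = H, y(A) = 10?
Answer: -168543547/96 ≈ -1.7557e+6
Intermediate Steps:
E = -1/96 (E = -1/(6*(6 + 10)) = -⅙/16 = -⅙*1/16 = -1/96 ≈ -0.010417)
r(o, j) = -1/96 - o
(r(152, -191) + T(77 - 1*102, -19))*(-40511 - 4518) = ((-1/96 - 1*152) + 191)*(-40511 - 4518) = ((-1/96 - 152) + 191)*(-45029) = (-14593/96 + 191)*(-45029) = (3743/96)*(-45029) = -168543547/96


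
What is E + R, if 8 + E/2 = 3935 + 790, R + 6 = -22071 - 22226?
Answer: -34869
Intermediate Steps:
R = -44303 (R = -6 + (-22071 - 22226) = -6 - 44297 = -44303)
E = 9434 (E = -16 + 2*(3935 + 790) = -16 + 2*4725 = -16 + 9450 = 9434)
E + R = 9434 - 44303 = -34869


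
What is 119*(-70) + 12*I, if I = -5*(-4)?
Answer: -8090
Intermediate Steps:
I = 20
119*(-70) + 12*I = 119*(-70) + 12*20 = -8330 + 240 = -8090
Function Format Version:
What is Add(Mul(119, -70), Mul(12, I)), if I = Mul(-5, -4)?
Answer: -8090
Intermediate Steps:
I = 20
Add(Mul(119, -70), Mul(12, I)) = Add(Mul(119, -70), Mul(12, 20)) = Add(-8330, 240) = -8090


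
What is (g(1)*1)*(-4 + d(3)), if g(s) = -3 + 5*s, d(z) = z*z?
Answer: 10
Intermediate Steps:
d(z) = z²
(g(1)*1)*(-4 + d(3)) = ((-3 + 5*1)*1)*(-4 + 3²) = ((-3 + 5)*1)*(-4 + 9) = (2*1)*5 = 2*5 = 10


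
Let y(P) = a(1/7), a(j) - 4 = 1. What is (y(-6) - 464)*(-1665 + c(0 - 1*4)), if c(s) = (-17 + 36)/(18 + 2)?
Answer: 15275979/20 ≈ 7.6380e+5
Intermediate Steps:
a(j) = 5 (a(j) = 4 + 1 = 5)
c(s) = 19/20
y(P) = 5
(y(-6) - 464)*(-1665 + c(0 - 1*4)) = (5 - 464)*(-1665 + 19/20) = -459*(-33281/20) = 15275979/20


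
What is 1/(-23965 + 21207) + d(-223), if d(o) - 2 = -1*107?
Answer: -289591/2758 ≈ -105.00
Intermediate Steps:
d(o) = -105 (d(o) = 2 - 1*107 = 2 - 107 = -105)
1/(-23965 + 21207) + d(-223) = 1/(-23965 + 21207) - 105 = 1/(-2758) - 105 = -1/2758 - 105 = -289591/2758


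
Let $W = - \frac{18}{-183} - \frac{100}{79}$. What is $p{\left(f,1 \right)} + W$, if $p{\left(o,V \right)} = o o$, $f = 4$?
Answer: $\frac{71478}{4819} \approx 14.833$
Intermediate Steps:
$W = - \frac{5626}{4819}$ ($W = \left(-18\right) \left(- \frac{1}{183}\right) - \frac{100}{79} = \frac{6}{61} - \frac{100}{79} = - \frac{5626}{4819} \approx -1.1675$)
$p{\left(o,V \right)} = o^{2}$
$p{\left(f,1 \right)} + W = 4^{2} - \frac{5626}{4819} = 16 - \frac{5626}{4819} = \frac{71478}{4819}$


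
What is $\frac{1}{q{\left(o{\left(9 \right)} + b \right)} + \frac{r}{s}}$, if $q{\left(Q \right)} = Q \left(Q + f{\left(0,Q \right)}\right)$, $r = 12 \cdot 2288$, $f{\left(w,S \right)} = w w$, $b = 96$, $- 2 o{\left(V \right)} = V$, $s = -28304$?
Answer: $\frac{7076}{59235177} \approx 0.00011946$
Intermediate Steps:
$o{\left(V \right)} = - \frac{V}{2}$
$f{\left(w,S \right)} = w^{2}$
$r = 27456$
$q{\left(Q \right)} = Q^{2}$ ($q{\left(Q \right)} = Q \left(Q + 0^{2}\right) = Q \left(Q + 0\right) = Q Q = Q^{2}$)
$\frac{1}{q{\left(o{\left(9 \right)} + b \right)} + \frac{r}{s}} = \frac{1}{\left(\left(- \frac{1}{2}\right) 9 + 96\right)^{2} + \frac{27456}{-28304}} = \frac{1}{\left(- \frac{9}{2} + 96\right)^{2} + 27456 \left(- \frac{1}{28304}\right)} = \frac{1}{\left(\frac{183}{2}\right)^{2} - \frac{1716}{1769}} = \frac{1}{\frac{33489}{4} - \frac{1716}{1769}} = \frac{1}{\frac{59235177}{7076}} = \frac{7076}{59235177}$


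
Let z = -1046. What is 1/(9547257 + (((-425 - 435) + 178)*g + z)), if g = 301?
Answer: 1/9340929 ≈ 1.0706e-7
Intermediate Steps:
1/(9547257 + (((-425 - 435) + 178)*g + z)) = 1/(9547257 + (((-425 - 435) + 178)*301 - 1046)) = 1/(9547257 + ((-860 + 178)*301 - 1046)) = 1/(9547257 + (-682*301 - 1046)) = 1/(9547257 + (-205282 - 1046)) = 1/(9547257 - 206328) = 1/9340929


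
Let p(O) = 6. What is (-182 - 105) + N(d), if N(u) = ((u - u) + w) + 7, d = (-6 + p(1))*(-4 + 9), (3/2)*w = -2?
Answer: -844/3 ≈ -281.33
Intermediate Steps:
w = -4/3 (w = (⅔)*(-2) = -4/3 ≈ -1.3333)
d = 0 (d = (-6 + 6)*(-4 + 9) = 0*5 = 0)
N(u) = 17/3 (N(u) = ((u - u) - 4/3) + 7 = (0 - 4/3) + 7 = -4/3 + 7 = 17/3)
(-182 - 105) + N(d) = (-182 - 105) + 17/3 = -287 + 17/3 = -844/3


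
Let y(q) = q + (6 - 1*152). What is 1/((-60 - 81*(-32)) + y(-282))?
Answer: 1/2104 ≈ 0.00047529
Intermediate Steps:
y(q) = -146 + q (y(q) = q + (6 - 152) = q - 146 = -146 + q)
1/((-60 - 81*(-32)) + y(-282)) = 1/((-60 - 81*(-32)) + (-146 - 282)) = 1/((-60 + 2592) - 428) = 1/(2532 - 428) = 1/2104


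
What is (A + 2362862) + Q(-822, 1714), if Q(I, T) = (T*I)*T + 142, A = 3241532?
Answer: -2409263776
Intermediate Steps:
Q(I, T) = 142 + I*T² (Q(I, T) = (I*T)*T + 142 = I*T² + 142 = 142 + I*T²)
(A + 2362862) + Q(-822, 1714) = (3241532 + 2362862) + (142 - 822*1714²) = 5604394 + (142 - 822*2937796) = 5604394 + (142 - 2414868312) = 5604394 - 2414868170 = -2409263776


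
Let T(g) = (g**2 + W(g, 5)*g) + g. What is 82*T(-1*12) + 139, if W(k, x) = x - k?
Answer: -5765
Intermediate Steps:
T(g) = g + g**2 + g*(5 - g) (T(g) = (g**2 + (5 - g)*g) + g = (g**2 + g*(5 - g)) + g = g + g**2 + g*(5 - g))
82*T(-1*12) + 139 = 82*(6*(-1*12)) + 139 = 82*(6*(-12)) + 139 = 82*(-72) + 139 = -5904 + 139 = -5765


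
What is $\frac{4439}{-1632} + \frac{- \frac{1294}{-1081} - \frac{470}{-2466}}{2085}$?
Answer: $- \frac{4111047008537}{1511797871520} \approx -2.7193$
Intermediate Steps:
$\frac{4439}{-1632} + \frac{- \frac{1294}{-1081} - \frac{470}{-2466}}{2085} = 4439 \left(- \frac{1}{1632}\right) + \left(\left(-1294\right) \left(- \frac{1}{1081}\right) - - \frac{235}{1233}\right) \frac{1}{2085} = - \frac{4439}{1632} + \left(\frac{1294}{1081} + \frac{235}{1233}\right) \frac{1}{2085} = - \frac{4439}{1632} + \frac{1849537}{1332873} \cdot \frac{1}{2085} = - \frac{4439}{1632} + \frac{1849537}{2779040205} = - \frac{4111047008537}{1511797871520}$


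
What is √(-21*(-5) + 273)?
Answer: 3*√42 ≈ 19.442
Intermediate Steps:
√(-21*(-5) + 273) = √(105 + 273) = √378 = 3*√42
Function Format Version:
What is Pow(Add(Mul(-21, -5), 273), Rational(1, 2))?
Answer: Mul(3, Pow(42, Rational(1, 2))) ≈ 19.442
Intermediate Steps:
Pow(Add(Mul(-21, -5), 273), Rational(1, 2)) = Pow(Add(105, 273), Rational(1, 2)) = Pow(378, Rational(1, 2)) = Mul(3, Pow(42, Rational(1, 2)))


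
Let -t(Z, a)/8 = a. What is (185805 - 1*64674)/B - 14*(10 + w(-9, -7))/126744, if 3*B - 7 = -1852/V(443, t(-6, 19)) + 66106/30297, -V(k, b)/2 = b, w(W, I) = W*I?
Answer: 53025791552021573/450863199228 ≈ 1.1761e+5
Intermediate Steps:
w(W, I) = I*W
t(Z, a) = -8*a
V(k, b) = -2*b
B = 7114549/6907716 (B = 7/3 + (-1852/((-(-16)*19)) + 66106/30297)/3 = 7/3 + (-1852/((-2*(-152))) + 66106*(1/30297))/3 = 7/3 + (-1852/304 + 66106/30297)/3 = 7/3 + (-1852*1/304 + 66106/30297)/3 = 7/3 + (-463/76 + 66106/30297)/3 = 7/3 + (⅓)*(-9003455/2302572) = 7/3 - 9003455/6907716 = 7114549/6907716 ≈ 1.0299)
(185805 - 1*64674)/B - 14*(10 + w(-9, -7))/126744 = (185805 - 1*64674)/(7114549/6907716) - 14*(10 - 7*(-9))/126744 = (185805 - 64674)*(6907716/7114549) - 14*(10 + 63)*(1/126744) = 121131*(6907716/7114549) - 14*73*(1/126744) = 836738546796/7114549 - 1022*1/126744 = 836738546796/7114549 - 511/63372 = 53025791552021573/450863199228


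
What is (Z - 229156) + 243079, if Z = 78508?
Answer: 92431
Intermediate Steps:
(Z - 229156) + 243079 = (78508 - 229156) + 243079 = -150648 + 243079 = 92431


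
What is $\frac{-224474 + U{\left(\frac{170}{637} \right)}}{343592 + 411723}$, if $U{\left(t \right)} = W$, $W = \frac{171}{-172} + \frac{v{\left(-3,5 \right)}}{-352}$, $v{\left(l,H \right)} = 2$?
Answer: $- \frac{1698826799}{5716223920} \approx -0.29719$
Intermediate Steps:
$W = - \frac{7567}{7568}$ ($W = \frac{171}{-172} + \frac{2}{-352} = 171 \left(- \frac{1}{172}\right) + 2 \left(- \frac{1}{352}\right) = - \frac{171}{172} - \frac{1}{176} = - \frac{7567}{7568} \approx -0.99987$)
$U{\left(t \right)} = - \frac{7567}{7568}$
$\frac{-224474 + U{\left(\frac{170}{637} \right)}}{343592 + 411723} = \frac{-224474 - \frac{7567}{7568}}{343592 + 411723} = - \frac{1698826799}{7568 \cdot 755315} = \left(- \frac{1698826799}{7568}\right) \frac{1}{755315} = - \frac{1698826799}{5716223920}$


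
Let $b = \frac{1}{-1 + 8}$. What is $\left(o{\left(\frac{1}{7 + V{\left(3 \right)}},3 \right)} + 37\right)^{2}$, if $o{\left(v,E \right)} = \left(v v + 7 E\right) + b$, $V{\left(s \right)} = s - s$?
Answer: $\frac{8122500}{2401} \approx 3383.0$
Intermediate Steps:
$b = \frac{1}{7} \approx 0.14286$
$V{\left(s \right)} = 0$
$o{\left(v,E \right)} = \frac{1}{7} + v^{2} + 7 E$ ($o{\left(v,E \right)} = \left(v v + 7 E\right) + \frac{1}{7} = \left(v^{2} + 7 E\right) + \frac{1}{7} = \frac{1}{7} + v^{2} + 7 E$)
$\left(o{\left(\frac{1}{7 + V{\left(3 \right)}},3 \right)} + 37\right)^{2} = \left(\left(\frac{1}{7} + \left(\frac{1}{7 + 0}\right)^{2} + 7 \cdot 3\right) + 37\right)^{2} = \left(\left(\frac{1}{7} + \left(\frac{1}{7}\right)^{2} + 21\right) + 37\right)^{2} = \left(\left(\frac{1}{7} + \frac{1}{49} + 21\right) + 37\right)^{2} = \left(\frac{1037}{49} + 37\right)^{2} = \left(\frac{2850}{49}\right)^{2} = \frac{8122500}{2401}$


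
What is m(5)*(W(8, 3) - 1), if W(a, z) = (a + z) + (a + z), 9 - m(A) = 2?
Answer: 147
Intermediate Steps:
m(A) = 7 (m(A) = 9 - 1*2 = 9 - 2 = 7)
W(a, z) = 2*a + 2*z
m(5)*(W(8, 3) - 1) = 7*((2*8 + 2*3) - 1) = 7*((16 + 6) - 1) = 7*(22 - 1) = 7*21 = 147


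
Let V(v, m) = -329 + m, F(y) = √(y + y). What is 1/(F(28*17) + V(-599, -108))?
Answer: -437/190017 - 2*√238/190017 ≈ -0.0024622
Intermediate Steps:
F(y) = √2*√y (F(y) = √(2*y) = √2*√y)
1/(F(28*17) + V(-599, -108)) = 1/(√2*√(28*17) + (-329 - 108)) = 1/(√2*√476 - 437) = 1/(√2*(2*√119) - 437) = 1/(2*√238 - 437) = 1/(-437 + 2*√238)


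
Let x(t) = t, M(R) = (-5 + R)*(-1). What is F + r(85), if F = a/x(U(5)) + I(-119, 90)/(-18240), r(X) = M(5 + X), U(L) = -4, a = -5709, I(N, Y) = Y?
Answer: 816085/608 ≈ 1342.2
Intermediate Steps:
M(R) = 5 - R
r(X) = -X (r(X) = 5 - (5 + X) = 5 + (-5 - X) = -X)
F = 867765/608 (F = -5709/(-4) + 90/(-18240) = -5709*(-1/4) + 90*(-1/18240) = 5709/4 - 3/608 = 867765/608 ≈ 1427.2)
F + r(85) = 867765/608 - 1*85 = 867765/608 - 85 = 816085/608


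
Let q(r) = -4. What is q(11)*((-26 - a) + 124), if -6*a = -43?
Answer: -1090/3 ≈ -363.33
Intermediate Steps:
a = 43/6 (a = -⅙*(-43) = 43/6 ≈ 7.1667)
q(11)*((-26 - a) + 124) = -4*((-26 - 1*43/6) + 124) = -4*((-26 - 43/6) + 124) = -4*(-199/6 + 124) = -4*545/6 = -1090/3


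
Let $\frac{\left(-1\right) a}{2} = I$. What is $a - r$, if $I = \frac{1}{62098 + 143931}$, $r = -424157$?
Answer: $\frac{87388642551}{206029} \approx 4.2416 \cdot 10^{5}$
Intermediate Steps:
$I = \frac{1}{206029} \approx 4.8537 \cdot 10^{-6}$
$a = - \frac{2}{206029}$ ($a = \left(-2\right) \frac{1}{206029} = - \frac{2}{206029} \approx -9.7074 \cdot 10^{-6}$)
$a - r = - \frac{2}{206029} - -424157 = - \frac{2}{206029} + 424157 = \frac{87388642551}{206029}$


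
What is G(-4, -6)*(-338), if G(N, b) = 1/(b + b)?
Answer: 169/6 ≈ 28.167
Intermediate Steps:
G(N, b) = 1/(2*b)
G(-4, -6)*(-338) = ((1/2)/(-6))*(-338) = ((1/2)*(-1/6))*(-338) = -1/12*(-338) = 169/6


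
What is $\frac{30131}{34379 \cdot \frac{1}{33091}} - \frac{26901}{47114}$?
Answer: $\frac{46974791858515}{1619732206} \approx 29002.0$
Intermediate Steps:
$\frac{30131}{34379 \cdot \frac{1}{33091}} - \frac{26901}{47114} = \frac{30131}{\frac{34379}{33091}} - \frac{26901}{47114} = 30131 \cdot \frac{33091}{34379} - \frac{26901}{47114} = \frac{997064921}{34379} - \frac{26901}{47114} = \frac{46974791858515}{1619732206}$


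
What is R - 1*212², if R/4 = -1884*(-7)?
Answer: 7808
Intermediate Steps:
R = 52752 (R = 4*(-1884*(-7)) = 4*13188 = 52752)
R - 1*212² = 52752 - 1*212² = 52752 - 1*44944 = 52752 - 44944 = 7808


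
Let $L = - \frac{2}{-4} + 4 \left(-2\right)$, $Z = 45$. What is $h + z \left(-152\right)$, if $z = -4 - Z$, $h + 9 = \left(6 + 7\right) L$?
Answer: $\frac{14683}{2} \approx 7341.5$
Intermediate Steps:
$L = - \frac{15}{2}$ ($L = \left(-2\right) \left(- \frac{1}{4}\right) - 8 = \frac{1}{2} - 8 = - \frac{15}{2} \approx -7.5$)
$h = - \frac{213}{2}$ ($h = -9 + \left(6 + 7\right) \left(- \frac{15}{2}\right) = -9 + 13 \left(- \frac{15}{2}\right) = -9 - \frac{195}{2} = - \frac{213}{2} \approx -106.5$)
$z = -49$ ($z = -4 - 45 = -49$)
$h + z \left(-152\right) = - \frac{213}{2} - -7448 = - \frac{213}{2} + 7448 = \frac{14683}{2}$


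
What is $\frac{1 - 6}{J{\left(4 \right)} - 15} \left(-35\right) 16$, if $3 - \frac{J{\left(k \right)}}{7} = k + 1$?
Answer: $- \frac{2800}{29} \approx -96.552$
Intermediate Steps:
$J{\left(k \right)} = 14 - 7 k$ ($J{\left(k \right)} = 21 - 7 \left(k + 1\right) = 21 - 7 \left(1 + k\right) = 21 - \left(7 + 7 k\right) = 14 - 7 k$)
$\frac{1 - 6}{J{\left(4 \right)} - 15} \left(-35\right) 16 = \frac{1 - 6}{\left(14 - 28\right) - 15} \left(-35\right) 16 = - \frac{5}{\left(14 - 28\right) - 15} \left(-35\right) 16 = - \frac{5}{-14 - 15} \left(-35\right) 16 = - \frac{5}{-29} \left(-35\right) 16 = \left(-5\right) \left(- \frac{1}{29}\right) \left(-35\right) 16 = \frac{5}{29} \left(-35\right) 16 = \left(- \frac{175}{29}\right) 16 = - \frac{2800}{29}$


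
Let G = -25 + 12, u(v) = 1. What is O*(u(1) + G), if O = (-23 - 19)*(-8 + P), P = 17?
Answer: 4536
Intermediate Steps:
O = -378 (O = (-23 - 19)*(-8 + 17) = -42*9 = -378)
G = -13
O*(u(1) + G) = -378*(1 - 13) = -378*(-12) = 4536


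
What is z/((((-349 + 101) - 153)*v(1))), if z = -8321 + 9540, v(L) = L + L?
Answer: -1219/802 ≈ -1.5200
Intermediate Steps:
v(L) = 2*L
z = 1219
z/((((-349 + 101) - 153)*v(1))) = 1219/((((-349 + 101) - 153)*(2*1))) = 1219/(((-248 - 153)*2)) = 1219/((-401*2)) = 1219/(-802) = 1219*(-1/802) = -1219/802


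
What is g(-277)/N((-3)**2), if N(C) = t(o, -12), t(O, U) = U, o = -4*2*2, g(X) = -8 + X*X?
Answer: -76721/12 ≈ -6393.4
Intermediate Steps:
g(X) = -8 + X**2
o = -16 (o = -8*2 = -16)
N(C) = -12
g(-277)/N((-3)**2) = (-8 + (-277)**2)/(-12) = (-8 + 76729)*(-1/12) = 76721*(-1/12) = -76721/12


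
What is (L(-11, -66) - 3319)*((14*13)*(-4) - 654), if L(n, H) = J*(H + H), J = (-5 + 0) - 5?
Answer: 2762618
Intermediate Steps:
J = -10 (J = -5 - 5 = -10)
L(n, H) = -20*H (L(n, H) = -10*(H + H) = -20*H)
(L(-11, -66) - 3319)*((14*13)*(-4) - 654) = (-20*(-66) - 3319)*((14*13)*(-4) - 654) = (1320 - 3319)*(182*(-4) - 654) = -1999*(-728 - 654) = -1999*(-1382) = 2762618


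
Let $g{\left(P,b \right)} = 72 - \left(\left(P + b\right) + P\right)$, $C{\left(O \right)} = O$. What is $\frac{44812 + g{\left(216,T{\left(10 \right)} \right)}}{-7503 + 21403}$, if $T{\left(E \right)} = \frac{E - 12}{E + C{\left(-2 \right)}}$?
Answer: $\frac{177809}{55600} \approx 3.198$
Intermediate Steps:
$T{\left(E \right)} = \frac{-12 + E}{-2 + E}$ ($T{\left(E \right)} = \frac{E - 12}{E - 2} = \frac{-12 + E}{-2 + E}$)
$g{\left(P,b \right)} = 72 - b - 2 P$ ($g{\left(P,b \right)} = 72 - \left(b + 2 P\right) = 72 - b - 2 P$)
$\frac{44812 + g{\left(216,T{\left(10 \right)} \right)}}{-7503 + 21403} = \frac{44812 - \left(360 + \frac{-12 + 10}{-2 + 10}\right)}{-7503 + 21403} = \frac{44812 - \left(360 + \frac{1}{8} \left(-2\right)\right)}{13900} = \left(44812 - \left(360 - \frac{1}{4}\right)\right) \frac{1}{13900} = \left(44812 - \frac{1439}{4}\right) \frac{1}{13900} = \frac{177809}{4} \cdot \frac{1}{13900} = \frac{177809}{55600}$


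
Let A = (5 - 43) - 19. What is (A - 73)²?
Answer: 16900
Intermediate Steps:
A = -57 (A = -38 - 19 = -57)
(A - 73)² = (-57 - 73)² = (-130)² = 16900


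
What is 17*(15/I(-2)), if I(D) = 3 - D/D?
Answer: 255/2 ≈ 127.50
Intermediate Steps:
I(D) = 2 (I(D) = 3 - 1*1 = 3 - 1 = 2)
17*(15/I(-2)) = 17*(15/2) = 255/2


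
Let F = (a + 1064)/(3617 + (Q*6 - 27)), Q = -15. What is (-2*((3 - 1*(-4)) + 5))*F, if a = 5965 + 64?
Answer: -42558/875 ≈ -48.638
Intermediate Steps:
a = 6029
F = 7093/3500 (F = (6029 + 1064)/(3617 + (-15*6 - 27)) = 7093/(3617 + (-90 - 27)) = 7093/(3617 - 117) = 7093/3500 ≈ 2.0266)
(-2*((3 - 1*(-4)) + 5))*F = -2*((3 - 1*(-4)) + 5)*(7093/3500) = -2*((3 + 4) + 5)*(7093/3500) = -2*(7 + 5)*(7093/3500) = -2*12*(7093/3500) = -24*7093/3500 = -42558/875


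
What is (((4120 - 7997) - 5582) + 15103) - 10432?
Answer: -4788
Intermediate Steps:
(((4120 - 7997) - 5582) + 15103) - 10432 = ((-3877 - 5582) + 15103) - 10432 = (-9459 + 15103) - 10432 = 5644 - 10432 = -4788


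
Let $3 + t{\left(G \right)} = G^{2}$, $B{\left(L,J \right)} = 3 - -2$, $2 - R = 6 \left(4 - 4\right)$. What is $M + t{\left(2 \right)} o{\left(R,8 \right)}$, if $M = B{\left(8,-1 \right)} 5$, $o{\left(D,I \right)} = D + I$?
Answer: $35$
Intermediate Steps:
$R = 2$ ($R = 2 - 6 \left(4 - 4\right) = 2 - 6 \cdot 0 = 2 - 0 = 2 + 0 = 2$)
$B{\left(L,J \right)} = 5$ ($B{\left(L,J \right)} = 3 + 2 = 5$)
$t{\left(G \right)} = -3 + G^{2}$
$M = 25$ ($M = 5 \cdot 5 = 25$)
$M + t{\left(2 \right)} o{\left(R,8 \right)} = 25 + \left(-3 + 2^{2}\right) \left(2 + 8\right) = 25 + \left(-3 + 4\right) 10 = 25 + 1 \cdot 10 = 25 + 10 = 35$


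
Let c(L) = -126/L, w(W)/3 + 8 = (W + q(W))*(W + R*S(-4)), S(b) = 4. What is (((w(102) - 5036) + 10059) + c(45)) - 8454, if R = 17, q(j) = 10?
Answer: 268311/5 ≈ 53662.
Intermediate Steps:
w(W) = -24 + 3*(10 + W)*(68 + W) (w(W) = -24 + 3*((W + 10)*(W + 17*4)) = -24 + 3*((10 + W)*(W + 68)) = -24 + 3*((10 + W)*(68 + W)) = -24 + 3*(10 + W)*(68 + W))
(((w(102) - 5036) + 10059) + c(45)) - 8454 = ((((2016 + 3*102**2 + 234*102) - 5036) + 10059) - 126/45) - 8454 = ((((2016 + 3*10404 + 23868) - 5036) + 10059) - 126*1/45) - 8454 = ((((2016 + 31212 + 23868) - 5036) + 10059) - 14/5) - 8454 = (((57096 - 5036) + 10059) - 14/5) - 8454 = ((52060 + 10059) - 14/5) - 8454 = (62119 - 14/5) - 8454 = 310581/5 - 8454 = 268311/5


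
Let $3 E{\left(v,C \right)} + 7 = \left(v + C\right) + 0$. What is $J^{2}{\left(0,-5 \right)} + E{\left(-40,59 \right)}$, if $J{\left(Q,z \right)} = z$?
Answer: $29$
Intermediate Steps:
$E{\left(v,C \right)} = - \frac{7}{3} + \frac{C}{3} + \frac{v}{3}$ ($E{\left(v,C \right)} = - \frac{7}{3} + \frac{\left(v + C\right) + 0}{3} = - \frac{7}{3} + \frac{\left(C + v\right) + 0}{3} = - \frac{7}{3} + \frac{C + v}{3} = - \frac{7}{3} + \left(\frac{C}{3} + \frac{v}{3}\right) = - \frac{7}{3} + \frac{C}{3} + \frac{v}{3}$)
$J^{2}{\left(0,-5 \right)} + E{\left(-40,59 \right)} = \left(-5\right)^{2} + \left(- \frac{7}{3} + \frac{1}{3} \cdot 59 + \frac{1}{3} \left(-40\right)\right) = 25 - -4 = 25 + 4 = 29$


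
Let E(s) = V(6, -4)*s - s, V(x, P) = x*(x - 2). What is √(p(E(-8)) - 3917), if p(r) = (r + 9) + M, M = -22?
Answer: 11*I*√34 ≈ 64.141*I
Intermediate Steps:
V(x, P) = x*(-2 + x)
E(s) = 23*s (E(s) = (6*(-2 + 6))*s - s = (6*4)*s - s = 24*s - s = 23*s)
p(r) = -13 + r (p(r) = (r + 9) - 22 = (9 + r) - 22 = -13 + r)
√(p(E(-8)) - 3917) = √((-13 + 23*(-8)) - 3917) = √((-13 - 184) - 3917) = √(-197 - 3917) = √(-4114) = 11*I*√34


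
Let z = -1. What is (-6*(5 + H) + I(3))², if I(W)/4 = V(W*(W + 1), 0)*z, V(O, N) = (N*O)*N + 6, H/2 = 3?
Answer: 8100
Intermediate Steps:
H = 6 (H = 2*3 = 6)
V(O, N) = 6 + O*N² (V(O, N) = O*N² + 6 = 6 + O*N²)
I(W) = -24 (I(W) = 4*((6 + (W*(W + 1))*0²)*(-1)) = 4*((6 + (W*(1 + W))*0)*(-1)) = 4*((6 + 0)*(-1)) = 4*(6*(-1)) = 4*(-6) = -24)
(-6*(5 + H) + I(3))² = (-6*(5 + 6) - 24)² = (-6*11 - 24)² = (-66 - 24)² = (-90)² = 8100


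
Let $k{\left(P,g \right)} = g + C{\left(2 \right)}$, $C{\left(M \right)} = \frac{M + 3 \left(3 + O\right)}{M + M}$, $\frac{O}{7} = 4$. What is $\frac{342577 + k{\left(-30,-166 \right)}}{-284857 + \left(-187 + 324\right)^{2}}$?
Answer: $- \frac{1369739}{1064352} \approx -1.2869$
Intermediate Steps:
$O = 28$ ($O = 7 \cdot 4 = 28$)
$C{\left(M \right)} = \frac{93 + M}{2 M}$ ($C{\left(M \right)} = \frac{M + 3 \left(3 + 28\right)}{M + M} = \frac{M + 3 \cdot 31}{2 M} = \left(M + 93\right) \frac{1}{2 M} = \left(93 + M\right) \frac{1}{2 M} = \frac{93 + M}{2 M}$)
$k{\left(P,g \right)} = \frac{95}{4} + g$ ($k{\left(P,g \right)} = g + \frac{93 + 2}{2 \cdot 2} = g + \frac{1}{2} \cdot \frac{1}{2} \cdot 95 = g + \frac{95}{4} = \frac{95}{4} + g$)
$\frac{342577 + k{\left(-30,-166 \right)}}{-284857 + \left(-187 + 324\right)^{2}} = \frac{342577 + \left(\frac{95}{4} - 166\right)}{-284857 + \left(-187 + 324\right)^{2}} = \frac{342577 - \frac{569}{4}}{-284857 + 137^{2}} = \frac{1369739}{4 \left(-284857 + 18769\right)} = \frac{1369739}{4 \left(-266088\right)} = \frac{1369739}{4} \left(- \frac{1}{266088}\right) = - \frac{1369739}{1064352}$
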